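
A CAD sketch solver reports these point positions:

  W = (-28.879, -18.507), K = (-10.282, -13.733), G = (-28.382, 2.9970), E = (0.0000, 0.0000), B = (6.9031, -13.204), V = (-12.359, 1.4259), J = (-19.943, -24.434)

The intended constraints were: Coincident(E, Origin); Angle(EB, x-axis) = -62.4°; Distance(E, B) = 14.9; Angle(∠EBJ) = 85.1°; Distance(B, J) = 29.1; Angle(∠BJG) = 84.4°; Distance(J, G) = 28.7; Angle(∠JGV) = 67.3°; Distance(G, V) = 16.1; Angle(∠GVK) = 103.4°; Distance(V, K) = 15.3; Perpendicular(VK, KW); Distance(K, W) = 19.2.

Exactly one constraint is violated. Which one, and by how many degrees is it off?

Perpendicular(VK, KW) — off by 6.60°.

E = (0.00, 0.00) ✓; EB at -62.40° ✓; |EB| = 14.90 ✓; ∠EBJ = 85.10° ✓; |BJ| = 29.10 ✓; ∠BJG = 84.40° ✓; |JG| = 28.70 ✓; ∠JGV = 67.30° ✓; |GV| = 16.10 ✓; ∠GVK = 103.4° ✓; |VK| = 15.30 ✓; ∠(VK, KW) = 83.40° ✗; |KW| = 19.20 ✓.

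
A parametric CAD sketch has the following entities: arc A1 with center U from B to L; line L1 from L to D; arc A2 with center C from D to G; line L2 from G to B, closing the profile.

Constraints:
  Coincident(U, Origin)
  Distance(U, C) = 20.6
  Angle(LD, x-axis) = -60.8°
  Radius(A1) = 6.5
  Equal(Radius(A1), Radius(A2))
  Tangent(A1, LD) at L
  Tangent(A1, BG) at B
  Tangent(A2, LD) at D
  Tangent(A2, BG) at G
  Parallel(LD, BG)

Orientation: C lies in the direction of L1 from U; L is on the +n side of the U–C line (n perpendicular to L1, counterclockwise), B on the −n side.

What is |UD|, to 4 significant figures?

21.60

The slot axis is L1's direction at -60.8°, so u = (cos -60.8°, sin -60.8°) = (0.4879, -0.8729) and n = (−sin -60.8°, cos -60.8°) = (0.8729, 0.4879). U is at the origin and C lies 20.6 along u from U, so C = 20.6·u = (10.05, -17.98). Tangency of A1 to both parallel lines with radius 6.5 puts L and B at U ± 6.5·n: L = (5.674, 3.171), B = (-5.674, -3.171). Equal radii place D and G the same way about C: D = C + 6.5·n = (15.72, -14.81), G = C − 6.5·n = (4.376, -21.15). Then |UD| = |D − U| = 21.60.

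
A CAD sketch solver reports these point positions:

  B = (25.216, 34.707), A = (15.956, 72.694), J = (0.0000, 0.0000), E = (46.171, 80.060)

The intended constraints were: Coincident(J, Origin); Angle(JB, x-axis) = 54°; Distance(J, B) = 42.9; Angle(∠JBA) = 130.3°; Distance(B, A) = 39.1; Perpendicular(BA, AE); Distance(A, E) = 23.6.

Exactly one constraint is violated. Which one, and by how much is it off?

Distance(A, E) = 23.6 — off by 7.50.

J = (0.00, 0.00) ✓; JB at 54.00° ✓; |JB| = 42.90 ✓; ∠JBA = 130.3° ✓; |BA| = 39.10 ✓; ∠(BA, AE) = 90.00° ✓; |AE| = 31.10 ✗.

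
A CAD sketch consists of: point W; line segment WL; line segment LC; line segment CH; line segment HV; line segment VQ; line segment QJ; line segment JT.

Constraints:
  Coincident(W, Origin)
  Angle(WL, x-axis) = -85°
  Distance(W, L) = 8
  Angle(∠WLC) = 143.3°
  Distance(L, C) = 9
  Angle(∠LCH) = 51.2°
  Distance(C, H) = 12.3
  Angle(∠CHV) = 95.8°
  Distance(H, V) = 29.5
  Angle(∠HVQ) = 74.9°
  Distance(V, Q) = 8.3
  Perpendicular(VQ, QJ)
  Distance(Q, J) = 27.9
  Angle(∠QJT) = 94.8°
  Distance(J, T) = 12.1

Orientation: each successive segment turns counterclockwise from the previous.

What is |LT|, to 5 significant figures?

18.869

W is at the origin; WL runs at -85.0° with length 8.0, so L = (0.69725, -7.9696). ∠WLC = 143.3° gives LC at -48.300° from the x-axis; with |LC| = 9.0, C = (6.6843, -14.689). ∠LCH = 51.2° gives CH at 80.500° from the x-axis; with |CH| = 12.3, H = (8.7144, -2.5580). ∠CHV = 95.8° gives HV at 164.70° from the x-axis; with |HV| = 29.5, V = (-19.740, 5.2263). ∠HVQ = 74.9° gives VQ at -90.200° from the x-axis; with |VQ| = 8.3, Q = (-19.769, -3.0737). The perpendicularity gives QJ at right angles to VQ, so QJ runs at -0.20000°; with |QJ| = 27.9, J = (8.1308, -3.1711). ∠QJT = 94.8° gives JT at 85.000° from the x-axis; with |JT| = 12.1, T = (9.1854, 8.8829). Then |LT| = |T − L| = 18.869.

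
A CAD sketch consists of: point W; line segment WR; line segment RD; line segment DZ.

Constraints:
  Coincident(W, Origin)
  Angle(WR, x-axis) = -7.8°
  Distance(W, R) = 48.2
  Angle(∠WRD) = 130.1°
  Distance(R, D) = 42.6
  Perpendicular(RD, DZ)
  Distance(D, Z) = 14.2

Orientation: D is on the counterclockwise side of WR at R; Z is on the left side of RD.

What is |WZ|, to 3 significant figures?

77.1

W is at the origin; WR runs at -7.8° with length 48.2, so R = 48.2·(cos -7.8°, sin -7.8°) = (47.8, -6.54). ∠WRD = 130.1°, so RD runs at -7.8° + (180° − 130.1°) = 42.1° from the x-axis; with |RD| = 42.6, D = R + 42.6·(cos 42.1°, sin 42.1°) = (79.4, 22.0). RD is perpendicular to DZ; with |DZ| = 14.2 on the left of RD, Z = D + 14.2·(-0.670, 0.742) = (69.8, 32.6). Then |WZ| = |Z − W| = 77.1.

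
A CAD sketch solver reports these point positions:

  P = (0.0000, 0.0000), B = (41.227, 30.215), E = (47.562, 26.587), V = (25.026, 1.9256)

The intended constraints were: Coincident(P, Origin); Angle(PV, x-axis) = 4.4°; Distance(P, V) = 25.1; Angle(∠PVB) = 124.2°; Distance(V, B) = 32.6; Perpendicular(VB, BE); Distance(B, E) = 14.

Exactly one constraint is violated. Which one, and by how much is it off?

Distance(B, E) = 14 — off by 6.70.

P = (0.00, 0.00) ✓; PV at 4.400° ✓; |PV| = 25.10 ✓; ∠PVB = 124.2° ✓; |VB| = 32.60 ✓; ∠(VB, BE) = 90.00° ✓; |BE| = 7.300 ✗.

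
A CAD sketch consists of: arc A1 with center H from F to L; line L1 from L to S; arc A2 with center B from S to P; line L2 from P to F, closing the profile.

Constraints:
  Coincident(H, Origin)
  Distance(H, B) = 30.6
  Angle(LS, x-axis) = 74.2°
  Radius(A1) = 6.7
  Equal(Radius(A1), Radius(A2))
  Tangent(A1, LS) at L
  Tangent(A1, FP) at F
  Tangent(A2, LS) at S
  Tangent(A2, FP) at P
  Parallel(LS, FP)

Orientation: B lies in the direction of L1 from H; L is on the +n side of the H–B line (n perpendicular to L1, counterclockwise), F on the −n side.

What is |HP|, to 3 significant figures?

31.3

The slot axis is L1's direction at 74.2°, so u = (cos 74.2°, sin 74.2°) = (0.272, 0.962) and n = (−sin 74.2°, cos 74.2°) = (-0.962, 0.272). H is at the origin and B lies 30.6 along u from H, so B = 30.6·u = (8.33, 29.4). Tangency of A1 to both parallel lines with radius 6.7 puts L and F at H ± 6.7·n: L = (-6.45, 1.82), F = (6.45, -1.82). Equal radii place S and P the same way about B: S = B + 6.7·n = (1.88, 31.3), P = B − 6.7·n = (14.8, 27.6). Then |HP| = |P − H| = 31.3.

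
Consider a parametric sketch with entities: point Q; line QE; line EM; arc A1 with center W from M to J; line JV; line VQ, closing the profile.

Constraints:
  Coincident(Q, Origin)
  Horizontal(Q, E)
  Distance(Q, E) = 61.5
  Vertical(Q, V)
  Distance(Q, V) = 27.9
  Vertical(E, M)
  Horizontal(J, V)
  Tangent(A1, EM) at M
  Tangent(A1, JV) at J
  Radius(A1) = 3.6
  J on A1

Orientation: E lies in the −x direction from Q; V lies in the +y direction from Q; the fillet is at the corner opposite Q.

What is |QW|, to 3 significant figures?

62.8

Q is at the origin; Q and E share the same y with |QE| = 61.5 and E on the −x side, so E = (-61.5, 0.00). Q and V share the same x with |QV| = 27.9 and V on the +y side, so V = (0.00, 27.9). The virtual corner opposite Q is at (-61.5, 27.9). Tangency of A1 to EM means the radius WM is perpendicular to EM and since A1 is tangent to JV there, WJ ⟂ JV, with radius 3.6, so the center W sits 3.6 in from both sides at W = (-57.9, 24.3). Then |QW| = |W − Q| = 62.8.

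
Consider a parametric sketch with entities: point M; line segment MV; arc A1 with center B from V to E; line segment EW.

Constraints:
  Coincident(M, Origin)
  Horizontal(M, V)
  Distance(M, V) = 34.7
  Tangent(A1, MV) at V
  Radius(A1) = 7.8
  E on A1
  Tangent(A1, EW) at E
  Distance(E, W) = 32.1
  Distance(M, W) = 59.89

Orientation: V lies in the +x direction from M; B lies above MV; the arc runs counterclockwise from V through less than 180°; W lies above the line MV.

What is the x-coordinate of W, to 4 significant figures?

45.41

M is at the origin; M and V share the same y with |MV| = 34.7 and V on the +x side, so V = (34.70, 0.000). The tangent condition forces BV to be normal to MV, so B = V + (0, 7.8) = (34.70, 7.800). Since BE ⟂ EW (tangency), |BW| = √(7.8² + 32.1²) = 33.03 regardless of where E sits on A1. So W lies on both circle(M, 59.89) and circle(B, 33.03); the above-MV intersection is W = (45.41, 39.05). E is the foot of the tangent from W: E = (42.47, 7.085).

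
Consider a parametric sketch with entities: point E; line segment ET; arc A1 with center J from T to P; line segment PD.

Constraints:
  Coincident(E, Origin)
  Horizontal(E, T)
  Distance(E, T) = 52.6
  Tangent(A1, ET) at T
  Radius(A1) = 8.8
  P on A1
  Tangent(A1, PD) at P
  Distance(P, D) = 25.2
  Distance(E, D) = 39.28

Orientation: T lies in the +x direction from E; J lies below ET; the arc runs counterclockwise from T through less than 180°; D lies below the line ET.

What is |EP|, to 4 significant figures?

45.57

Checks: |ET| = 52.60 ✓; |JP| = 8.800 ✓; ∠(JP, PD) = 90.00° ✓; |PD| = 25.20 ✓; |ED| = 39.28 ✓.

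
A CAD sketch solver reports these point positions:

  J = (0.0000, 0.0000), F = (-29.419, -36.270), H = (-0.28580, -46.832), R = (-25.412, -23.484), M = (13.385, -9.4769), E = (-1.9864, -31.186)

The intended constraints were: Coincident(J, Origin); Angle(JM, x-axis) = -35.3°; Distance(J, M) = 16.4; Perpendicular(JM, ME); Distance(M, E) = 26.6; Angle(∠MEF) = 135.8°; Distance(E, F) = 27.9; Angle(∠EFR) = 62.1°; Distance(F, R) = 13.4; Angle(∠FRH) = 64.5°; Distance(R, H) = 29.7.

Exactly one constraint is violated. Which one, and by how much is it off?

Distance(R, H) = 29.7 — off by 4.60.

J = (0.00, 0.00) ✓; JM at -35.30° ✓; |JM| = 16.40 ✓; ∠(JM, ME) = 90.00° ✓; |ME| = 26.60 ✓; ∠MEF = 135.8° ✓; |EF| = 27.90 ✓; ∠EFR = 62.10° ✓; |FR| = 13.40 ✓; ∠FRH = 64.50° ✓; |RH| = 34.30 ✗.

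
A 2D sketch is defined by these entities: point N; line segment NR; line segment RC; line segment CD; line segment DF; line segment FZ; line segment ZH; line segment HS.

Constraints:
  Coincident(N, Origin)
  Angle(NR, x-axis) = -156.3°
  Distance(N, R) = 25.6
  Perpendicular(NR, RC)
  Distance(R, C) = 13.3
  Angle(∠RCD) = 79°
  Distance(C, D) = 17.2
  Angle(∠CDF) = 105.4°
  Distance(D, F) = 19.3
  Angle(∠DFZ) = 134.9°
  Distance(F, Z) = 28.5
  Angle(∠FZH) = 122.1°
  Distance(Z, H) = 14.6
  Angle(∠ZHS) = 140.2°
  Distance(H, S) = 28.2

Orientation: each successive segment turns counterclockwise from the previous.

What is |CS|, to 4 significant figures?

39.36

N is at the origin; NR runs at -156.3° with length 25.6, so R = (-23.44, -10.29). NR ⟂ RC, so RC runs at -66.30°; with |RC| = 13.3, C = (-18.10, -22.47). ∠RCD = 79.0° gives CD at 34.70° from the x-axis; with |CD| = 17.2, D = (-3.954, -12.68). ∠CDF = 105.4° gives DF at 109.3° from the x-axis; with |DF| = 19.3, F = (-10.33, 5.539). ∠DFZ = 134.9° gives FZ at 154.4° from the x-axis; with |FZ| = 28.5, Z = (-36.04, 17.85). ∠FZH = 122.1° gives ZH at -147.7° from the x-axis; with |ZH| = 14.6, H = (-48.38, 10.05). ∠ZHS = 140.2° gives HS at -107.9° from the x-axis; with |HS| = 28.2, S = (-57.04, -16.78). Then |CS| = |S − C| = 39.36.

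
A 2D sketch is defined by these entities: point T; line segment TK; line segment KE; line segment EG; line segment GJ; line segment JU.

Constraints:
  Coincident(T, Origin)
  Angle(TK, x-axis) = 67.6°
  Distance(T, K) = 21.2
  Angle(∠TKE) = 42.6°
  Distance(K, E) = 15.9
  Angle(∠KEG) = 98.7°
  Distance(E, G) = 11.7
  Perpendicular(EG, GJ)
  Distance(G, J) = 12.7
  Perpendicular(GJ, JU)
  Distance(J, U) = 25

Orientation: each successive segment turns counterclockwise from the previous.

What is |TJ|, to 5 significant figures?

10.525

T is at the origin; TK runs at 67.6° with length 21.2, so K = (8.0787, 19.600). ∠TKE = 42.6° gives KE at -155.00° from the x-axis; with |KE| = 15.9, E = (-6.3316, 12.881). ∠KEG = 98.7° gives EG at -73.700° from the x-axis; with |EG| = 11.7, G = (-3.0478, 1.6510). EG ⟂ GJ, so GJ runs at 16.300°; with |GJ| = 12.7, J = (9.1417, 5.2155). Then |TJ| = |J − T| = 10.525.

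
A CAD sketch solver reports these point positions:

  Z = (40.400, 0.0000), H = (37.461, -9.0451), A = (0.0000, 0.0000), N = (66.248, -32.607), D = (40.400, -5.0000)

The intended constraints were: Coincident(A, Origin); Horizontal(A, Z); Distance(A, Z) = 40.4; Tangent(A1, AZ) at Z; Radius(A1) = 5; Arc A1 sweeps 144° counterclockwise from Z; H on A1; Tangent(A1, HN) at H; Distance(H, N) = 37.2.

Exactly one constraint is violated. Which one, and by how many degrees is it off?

Tangent(A1, HN) at H — off by 3.30°.

A = (0.00, 0.00) ✓; A.y = 0.00, Z.y = 0.00 ✓; |AZ| = 40.40 ✓; ∠(DZ, ZA) = 90.00° ✓; |DZ| = 5.000 ✓; bearing(D→H) − bearing(D→Z) = 144.0° ✓; |DH| = 5.000 ✓; ∠(DH, HN) = 93.30° ✗; |HN| = 37.20 ✓.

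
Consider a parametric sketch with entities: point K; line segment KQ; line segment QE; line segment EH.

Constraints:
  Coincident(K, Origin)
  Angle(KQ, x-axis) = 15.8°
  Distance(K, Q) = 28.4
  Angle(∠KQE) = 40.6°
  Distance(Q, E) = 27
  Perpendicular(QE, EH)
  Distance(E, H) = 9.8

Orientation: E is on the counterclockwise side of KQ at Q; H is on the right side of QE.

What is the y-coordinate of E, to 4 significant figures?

19.06

K is at the origin; KQ runs at 15.8° with length 28.4, so Q = 28.4·(cos 15.8°, sin 15.8°) = (27.33, 7.733). ∠KQE = 40.6°, so QE runs at 15.8° + (180° − 40.6°) = 155.2° from the x-axis; with |QE| = 27.0, E = Q + 27.0·(cos 155.2°, sin 155.2°) = (2.817, 19.06). So E.y = 19.06.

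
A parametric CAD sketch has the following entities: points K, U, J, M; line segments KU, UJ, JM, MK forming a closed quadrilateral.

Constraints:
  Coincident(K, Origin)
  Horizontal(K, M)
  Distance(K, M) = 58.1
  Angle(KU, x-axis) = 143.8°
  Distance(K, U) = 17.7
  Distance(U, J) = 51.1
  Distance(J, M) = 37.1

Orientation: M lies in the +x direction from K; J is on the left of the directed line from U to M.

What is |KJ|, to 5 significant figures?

43.810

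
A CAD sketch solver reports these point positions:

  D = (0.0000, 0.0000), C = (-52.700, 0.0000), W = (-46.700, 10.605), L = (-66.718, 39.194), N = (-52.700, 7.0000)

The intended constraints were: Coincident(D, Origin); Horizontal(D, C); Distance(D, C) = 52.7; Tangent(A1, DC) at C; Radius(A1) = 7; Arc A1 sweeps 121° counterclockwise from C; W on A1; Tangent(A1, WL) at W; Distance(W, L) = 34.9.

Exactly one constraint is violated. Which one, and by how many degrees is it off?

Tangent(A1, WL) at W — off by 4.00°.

D = (0.00, 0.00) ✓; D.y = 0.00, C.y = 0.00 ✓; |DC| = 52.70 ✓; ∠(NC, CD) = 90.00° ✓; |NC| = 7.000 ✓; bearing(N→W) − bearing(N→C) = 121.0° ✓; |NW| = 7.000 ✓; ∠(NW, WL) = 86.00° ✗; |WL| = 34.90 ✓.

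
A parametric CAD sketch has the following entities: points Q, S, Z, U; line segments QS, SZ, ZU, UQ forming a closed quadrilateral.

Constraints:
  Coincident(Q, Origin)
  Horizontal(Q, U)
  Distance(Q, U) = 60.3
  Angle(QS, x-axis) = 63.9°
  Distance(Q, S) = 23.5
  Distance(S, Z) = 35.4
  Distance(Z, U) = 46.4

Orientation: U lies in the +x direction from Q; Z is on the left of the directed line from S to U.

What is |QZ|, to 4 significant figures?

57.11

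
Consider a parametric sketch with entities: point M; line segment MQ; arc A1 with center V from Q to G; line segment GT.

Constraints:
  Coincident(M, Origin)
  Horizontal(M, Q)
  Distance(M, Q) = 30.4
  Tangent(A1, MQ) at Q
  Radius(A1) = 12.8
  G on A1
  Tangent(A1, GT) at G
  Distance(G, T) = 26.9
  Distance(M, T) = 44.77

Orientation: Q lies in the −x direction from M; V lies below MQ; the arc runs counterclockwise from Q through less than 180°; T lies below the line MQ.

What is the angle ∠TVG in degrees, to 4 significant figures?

64.55°

Checks: ∠(VQ, QM) = 90.00° ✓; |VG| = 12.80 ✓; ∠(VG, GT) = 90.00° ✓; |GT| = 26.90 ✓; |MT| = 44.77 ✓.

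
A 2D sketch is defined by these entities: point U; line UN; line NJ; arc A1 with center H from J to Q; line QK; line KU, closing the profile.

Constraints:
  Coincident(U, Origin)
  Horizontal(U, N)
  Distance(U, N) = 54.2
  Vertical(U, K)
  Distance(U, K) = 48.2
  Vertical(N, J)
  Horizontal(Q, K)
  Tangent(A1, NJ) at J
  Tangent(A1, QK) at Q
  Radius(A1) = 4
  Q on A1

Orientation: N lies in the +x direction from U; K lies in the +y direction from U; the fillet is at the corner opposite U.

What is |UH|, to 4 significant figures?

66.89

U is at the origin; UN is horizontal with |UN| = 54.2 and N on the +x side, so N = (54.20, 0.000). UK is vertical with |UK| = 48.2 and K on the +y side, so K = (0.000, 48.20). The virtual corner opposite U is at (54.20, 48.20). The tangent condition forces HJ to be normal to NJ and since A1 is tangent to QK there, HQ ⟂ QK, with radius 4.0, so the center H sits 4.0 in from both sides at H = (50.20, 44.20). Then |UH| = |H − U| = 66.89.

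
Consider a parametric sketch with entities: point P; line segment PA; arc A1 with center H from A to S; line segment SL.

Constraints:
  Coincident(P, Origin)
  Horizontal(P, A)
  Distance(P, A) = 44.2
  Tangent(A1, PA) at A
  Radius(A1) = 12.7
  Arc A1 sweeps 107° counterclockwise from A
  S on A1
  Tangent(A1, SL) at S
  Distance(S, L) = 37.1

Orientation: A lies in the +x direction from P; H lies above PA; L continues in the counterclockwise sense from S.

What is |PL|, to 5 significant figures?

69.013

P is at the origin; P and A share the same y with |PA| = 44.2 and A on the +x side, so A = (44.200, 0.0000). Since A1 is tangent to PA there, HA ⟂ PA, so H = A + (0, 12.7) = (44.200, 12.700). On A1, A sits at bearing -90° from H; a 107° counterclockwise sweep puts S at bearing 17°, so S = H + 12.7·(cos 17°, sin 17°) = (56.345, 16.413). A1 meets SL tangentially, so HS is at right angles to SL, so SL runs along (−sin 17°, cos 17°); with |SL| = 37.1, L = (45.498, 51.892). Then |PL| = |L − P| = 69.013.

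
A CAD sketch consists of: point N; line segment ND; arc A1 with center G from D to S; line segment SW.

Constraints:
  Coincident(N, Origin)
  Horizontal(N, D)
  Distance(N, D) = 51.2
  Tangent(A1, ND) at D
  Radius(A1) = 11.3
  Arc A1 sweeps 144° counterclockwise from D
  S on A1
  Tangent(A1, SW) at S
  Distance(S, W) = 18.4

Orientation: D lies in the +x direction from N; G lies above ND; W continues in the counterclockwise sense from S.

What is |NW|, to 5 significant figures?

53.125

N is at the origin; ND is horizontal with |ND| = 51.2 and D on the +x side, so D = (51.200, 0.0000). Tangency of A1 to ND means the radius GD is perpendicular to ND, so G = D + (0, 11.3) = (51.200, 11.300). On A1, D sits at bearing -90° from G; a 144° counterclockwise sweep puts S at bearing 54°, so S = G + 11.3·(cos 54°, sin 54°) = (57.842, 20.442). Tangency of A1 to SW means the radius GS is perpendicular to SW, so SW runs along (−sin 54°, cos 54°); with |SW| = 18.4, W = (42.956, 31.257). Then |NW| = |W − N| = 53.125.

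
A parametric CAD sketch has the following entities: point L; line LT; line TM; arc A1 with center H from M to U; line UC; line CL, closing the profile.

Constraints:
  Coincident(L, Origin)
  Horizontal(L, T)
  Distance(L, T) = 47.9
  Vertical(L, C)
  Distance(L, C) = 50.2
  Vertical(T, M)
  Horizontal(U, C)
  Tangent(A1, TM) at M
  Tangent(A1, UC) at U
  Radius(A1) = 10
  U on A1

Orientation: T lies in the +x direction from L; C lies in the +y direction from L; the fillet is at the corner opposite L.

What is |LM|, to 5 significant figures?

62.534

L is at the origin; L and T share the same y with |LT| = 47.9 and T on the +x side, so T = (47.900, 0.0000). L and C share the same x with |LC| = 50.2 and C on the +y side, so C = (0.0000, 50.200). The virtual corner opposite L is at (47.900, 50.200). Tangency of A1 to TM means the radius HM is perpendicular to TM and the tangent condition forces HU to be normal to UC, with radius 10.0, so the center H sits 10.0 in from both sides at H = (37.900, 40.200). That places the tangent points at M = (47.900, 40.200) on TM and U = (37.900, 50.200) on UC. Then |LM| = |M − L| = 62.534.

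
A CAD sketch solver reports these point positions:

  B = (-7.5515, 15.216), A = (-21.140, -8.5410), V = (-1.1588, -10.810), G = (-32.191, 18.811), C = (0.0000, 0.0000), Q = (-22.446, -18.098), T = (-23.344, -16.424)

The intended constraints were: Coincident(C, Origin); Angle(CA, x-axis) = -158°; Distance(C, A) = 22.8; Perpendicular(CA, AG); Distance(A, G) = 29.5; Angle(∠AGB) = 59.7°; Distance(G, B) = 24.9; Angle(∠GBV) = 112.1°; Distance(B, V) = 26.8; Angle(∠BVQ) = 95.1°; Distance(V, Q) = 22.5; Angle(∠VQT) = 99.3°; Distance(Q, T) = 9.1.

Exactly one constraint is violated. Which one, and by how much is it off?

Distance(Q, T) = 9.1 — off by 7.20.

C = (0.00, 0.00) ✓; CA at -158.0° ✓; |CA| = 22.80 ✓; ∠(CA, AG) = 90.00° ✓; |AG| = 29.50 ✓; ∠AGB = 59.70° ✓; |GB| = 24.90 ✓; ∠GBV = 112.1° ✓; |BV| = 26.80 ✓; ∠BVQ = 95.10° ✓; |VQ| = 22.50 ✓; ∠VQT = 99.31° ✓; |QT| = 1.900 ✗.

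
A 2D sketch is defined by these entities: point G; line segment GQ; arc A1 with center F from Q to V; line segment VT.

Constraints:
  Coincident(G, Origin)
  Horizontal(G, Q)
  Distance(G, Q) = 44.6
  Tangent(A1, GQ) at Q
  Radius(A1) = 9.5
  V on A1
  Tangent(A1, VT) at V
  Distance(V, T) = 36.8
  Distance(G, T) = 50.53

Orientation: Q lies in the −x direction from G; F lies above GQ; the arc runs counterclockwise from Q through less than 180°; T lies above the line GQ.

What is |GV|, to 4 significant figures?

36.11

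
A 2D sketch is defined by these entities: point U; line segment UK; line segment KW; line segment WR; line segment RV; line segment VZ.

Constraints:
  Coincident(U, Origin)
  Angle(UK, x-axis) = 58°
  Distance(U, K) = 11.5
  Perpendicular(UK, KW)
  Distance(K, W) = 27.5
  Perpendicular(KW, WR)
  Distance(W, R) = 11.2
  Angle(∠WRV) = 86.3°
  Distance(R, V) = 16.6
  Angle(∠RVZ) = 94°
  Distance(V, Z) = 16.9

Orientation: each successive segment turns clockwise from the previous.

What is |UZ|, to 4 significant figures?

21.25

U is at the origin; UK runs at 58.0° with length 11.5, so K = (6.094, 9.753). UK is perpendicular to KW, so KW runs at -32.00°; with |KW| = 27.5, W = (29.42, -4.820). KW ⟂ WR, so WR runs at -122.0°; with |WR| = 11.2, R = (23.48, -14.32). ∠WRV = 86.3° gives RV at 144.3° from the x-axis; with |RV| = 16.6, V = (10.00, -4.632). ∠RVZ = 94.0° gives VZ at 58.30° from the x-axis; with |VZ| = 16.9, Z = (18.88, 9.747). Then |UZ| = |Z − U| = 21.25.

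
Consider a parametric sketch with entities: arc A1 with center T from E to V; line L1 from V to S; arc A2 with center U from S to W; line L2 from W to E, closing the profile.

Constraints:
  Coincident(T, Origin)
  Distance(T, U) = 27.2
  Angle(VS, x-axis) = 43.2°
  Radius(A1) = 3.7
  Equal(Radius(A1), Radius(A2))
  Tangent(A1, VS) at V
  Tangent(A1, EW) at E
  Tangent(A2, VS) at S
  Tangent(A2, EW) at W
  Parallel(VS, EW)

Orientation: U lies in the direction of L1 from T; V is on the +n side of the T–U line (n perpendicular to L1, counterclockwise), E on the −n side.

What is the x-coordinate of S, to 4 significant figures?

17.30

The slot axis is L1's direction at 43.2°, so u = (cos 43.2°, sin 43.2°) = (0.7290, 0.6845) and n = (−sin 43.2°, cos 43.2°) = (-0.6845, 0.7290). T is at the origin and U lies 27.2 along u from T, so U = 27.2·u = (19.83, 18.62). Tangency of A1 to both parallel lines with radius 3.7 puts V and E at T ± 3.7·n: V = (-2.533, 2.697), E = (2.533, -2.697). Equal radii place S and W the same way about U: S = U + 3.7·n = (17.30, 21.32), W = U − 3.7·n = (22.36, 15.92). So S.x = 17.30.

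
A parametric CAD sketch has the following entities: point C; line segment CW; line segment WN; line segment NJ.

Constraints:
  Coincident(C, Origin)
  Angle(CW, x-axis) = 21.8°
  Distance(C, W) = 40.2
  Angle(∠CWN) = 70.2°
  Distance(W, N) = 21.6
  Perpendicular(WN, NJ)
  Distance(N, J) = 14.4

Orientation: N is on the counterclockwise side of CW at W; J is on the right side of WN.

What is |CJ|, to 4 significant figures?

52.83

C is at the origin; CW runs at 21.8° with length 40.2, so W = 40.2·(cos 21.8°, sin 21.8°) = (37.33, 14.93). ∠CWN = 70.2°, so WN runs at 21.8° + (180° − 70.2°) = 131.6° from the x-axis; with |WN| = 21.6, N = W + 21.6·(cos 131.6°, sin 131.6°) = (22.98, 31.08). The perpendicularity gives NJ at right angles to WN; with |NJ| = 14.4 on the right of WN, J = N + 14.4·(0.7478, 0.6639) = (33.75, 40.64). Then |CJ| = |J − C| = 52.83.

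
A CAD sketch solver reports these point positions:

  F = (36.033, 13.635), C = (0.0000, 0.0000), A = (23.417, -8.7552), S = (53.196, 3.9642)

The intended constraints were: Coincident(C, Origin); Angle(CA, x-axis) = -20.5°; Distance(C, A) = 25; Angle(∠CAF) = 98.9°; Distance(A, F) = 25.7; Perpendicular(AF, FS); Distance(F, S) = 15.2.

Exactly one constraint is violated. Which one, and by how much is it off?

Distance(F, S) = 15.2 — off by 4.50.

C = (0.00, 0.00) ✓; CA at -20.50° ✓; |CA| = 25.00 ✓; ∠CAF = 98.90° ✓; |AF| = 25.70 ✓; ∠(AF, FS) = 90.00° ✓; |FS| = 19.70 ✗.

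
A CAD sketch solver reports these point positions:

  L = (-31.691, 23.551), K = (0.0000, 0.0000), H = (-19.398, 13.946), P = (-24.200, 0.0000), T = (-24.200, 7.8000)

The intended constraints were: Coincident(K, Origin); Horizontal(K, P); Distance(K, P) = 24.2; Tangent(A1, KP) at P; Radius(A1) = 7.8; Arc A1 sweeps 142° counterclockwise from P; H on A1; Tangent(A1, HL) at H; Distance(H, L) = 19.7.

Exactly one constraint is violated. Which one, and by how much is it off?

Distance(H, L) = 19.7 — off by 4.10.

K = (0.00, 0.00) ✓; K.y = 0.00, P.y = 0.00 ✓; |KP| = 24.20 ✓; ∠(TP, PK) = 90.00° ✓; |TP| = 7.800 ✓; bearing(T→H) − bearing(T→P) = 142.0° ✓; |TH| = 7.800 ✓; ∠(TH, HL) = 90.00° ✓; |HL| = 15.60 ✗.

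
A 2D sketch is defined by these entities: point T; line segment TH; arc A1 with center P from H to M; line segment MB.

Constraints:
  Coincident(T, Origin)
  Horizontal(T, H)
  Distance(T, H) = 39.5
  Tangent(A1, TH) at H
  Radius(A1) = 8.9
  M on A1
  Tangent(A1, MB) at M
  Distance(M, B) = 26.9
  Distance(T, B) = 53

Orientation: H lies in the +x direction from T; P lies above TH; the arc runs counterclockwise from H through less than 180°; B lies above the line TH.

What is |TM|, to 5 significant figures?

49.298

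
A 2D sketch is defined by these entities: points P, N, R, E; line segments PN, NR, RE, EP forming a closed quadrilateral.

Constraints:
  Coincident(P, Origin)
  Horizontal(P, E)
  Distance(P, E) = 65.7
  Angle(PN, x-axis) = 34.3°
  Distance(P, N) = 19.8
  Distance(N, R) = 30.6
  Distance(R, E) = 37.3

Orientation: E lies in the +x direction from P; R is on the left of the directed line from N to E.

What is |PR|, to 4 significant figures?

50.40

P is at the origin; P and E share the same y with |PE| = 65.7 and E in +x, so E = (65.7, 0). PN runs at 34.3° with |PN| = 19.8, so N = (16.36, 11.16). R is determined by |NR| = 30.6 and |RE| = 37.3 together: it lies at the intersection of circle(N, 30.6) and circle(E, 37.3). With |NE| = 50.59, the foot of the radical line on NE is 20.80 from N and the perpendicular offset is √(30.6² − 20.80²) = 22.45. Taking the left-of-NE solution: R = (41.59, 28.46).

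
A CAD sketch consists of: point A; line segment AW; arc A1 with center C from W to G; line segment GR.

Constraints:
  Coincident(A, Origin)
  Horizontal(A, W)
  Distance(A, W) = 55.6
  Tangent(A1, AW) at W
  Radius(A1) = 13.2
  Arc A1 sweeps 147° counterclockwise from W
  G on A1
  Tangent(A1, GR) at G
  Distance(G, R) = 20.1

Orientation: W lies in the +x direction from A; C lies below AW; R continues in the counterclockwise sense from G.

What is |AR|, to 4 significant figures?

74.16

A is at the origin; AW is horizontal with |AW| = 55.6 and W on the +x side, so W = (55.60, 0.000). Since A1 is tangent to AW there, CW ⟂ AW, so C = W + (0, -13.2) = (55.60, -13.20). On A1, W sits at bearing 90° from C; a 147° counterclockwise sweep puts G at bearing 237°, so G = C + 13.2·(cos 237°, sin 237°) = (48.41, -24.27). Tangency of A1 to GR means the radius CG is perpendicular to GR, so GR runs along (−sin 237°, cos 237°); with |GR| = 20.1, R = (65.27, -35.22). Then |AR| = |R − A| = 74.16.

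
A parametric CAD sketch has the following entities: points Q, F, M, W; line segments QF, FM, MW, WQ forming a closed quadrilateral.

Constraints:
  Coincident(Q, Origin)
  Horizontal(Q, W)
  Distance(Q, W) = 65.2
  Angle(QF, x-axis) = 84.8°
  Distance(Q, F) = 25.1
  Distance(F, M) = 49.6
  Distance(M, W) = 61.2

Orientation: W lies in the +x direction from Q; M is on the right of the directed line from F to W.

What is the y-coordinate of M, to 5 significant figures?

-24.150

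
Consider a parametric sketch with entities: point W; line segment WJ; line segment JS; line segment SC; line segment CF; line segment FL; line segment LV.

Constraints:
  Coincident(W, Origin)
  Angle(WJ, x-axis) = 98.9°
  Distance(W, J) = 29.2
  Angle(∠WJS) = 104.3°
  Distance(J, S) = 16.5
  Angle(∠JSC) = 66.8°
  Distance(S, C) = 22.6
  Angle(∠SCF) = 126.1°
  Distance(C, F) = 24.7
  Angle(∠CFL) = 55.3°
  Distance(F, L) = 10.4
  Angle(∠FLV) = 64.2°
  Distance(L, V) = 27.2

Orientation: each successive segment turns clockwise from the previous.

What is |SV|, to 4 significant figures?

38.27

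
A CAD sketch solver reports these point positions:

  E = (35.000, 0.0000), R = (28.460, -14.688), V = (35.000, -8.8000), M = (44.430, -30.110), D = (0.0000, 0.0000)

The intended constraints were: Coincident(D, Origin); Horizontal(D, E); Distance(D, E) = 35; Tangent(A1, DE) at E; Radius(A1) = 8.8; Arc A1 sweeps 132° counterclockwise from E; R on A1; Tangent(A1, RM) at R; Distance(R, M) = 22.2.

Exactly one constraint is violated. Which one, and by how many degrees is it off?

Tangent(A1, RM) at R — off by 4.00°.

D = (0.00, 0.00) ✓; D.y = 0.00, E.y = 0.00 ✓; |DE| = 35.00 ✓; ∠(VE, ED) = 90.00° ✓; |VE| = 8.800 ✓; bearing(V→R) − bearing(V→E) = 132.0° ✓; |VR| = 8.800 ✓; ∠(VR, RM) = 86.00° ✗; |RM| = 22.20 ✓.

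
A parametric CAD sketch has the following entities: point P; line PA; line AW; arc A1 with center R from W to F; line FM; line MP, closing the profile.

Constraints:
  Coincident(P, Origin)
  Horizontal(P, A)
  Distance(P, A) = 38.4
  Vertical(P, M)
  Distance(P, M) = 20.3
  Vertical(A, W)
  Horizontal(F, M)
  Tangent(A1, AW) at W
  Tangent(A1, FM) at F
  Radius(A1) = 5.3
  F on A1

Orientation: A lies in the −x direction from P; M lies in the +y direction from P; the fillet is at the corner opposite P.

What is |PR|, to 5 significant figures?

36.340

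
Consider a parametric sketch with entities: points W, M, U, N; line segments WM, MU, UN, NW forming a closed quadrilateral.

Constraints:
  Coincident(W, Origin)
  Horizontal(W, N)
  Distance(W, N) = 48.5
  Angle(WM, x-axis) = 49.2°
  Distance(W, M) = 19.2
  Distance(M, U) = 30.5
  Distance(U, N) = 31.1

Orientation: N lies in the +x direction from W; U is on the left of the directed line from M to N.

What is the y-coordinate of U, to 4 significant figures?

29.63

Checks: |MU| = 30.50 ✓; |UN| = 31.10 ✓.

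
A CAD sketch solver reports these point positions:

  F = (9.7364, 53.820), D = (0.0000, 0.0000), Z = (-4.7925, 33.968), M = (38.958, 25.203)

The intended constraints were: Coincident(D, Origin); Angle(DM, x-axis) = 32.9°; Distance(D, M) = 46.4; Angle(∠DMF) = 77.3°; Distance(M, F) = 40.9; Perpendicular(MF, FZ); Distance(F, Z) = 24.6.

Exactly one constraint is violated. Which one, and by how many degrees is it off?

Perpendicular(MF, FZ) — off by 8.20°.

D = (0.00, 0.00) ✓; DM at 32.90° ✓; |DM| = 46.40 ✓; ∠DMF = 77.30° ✓; |MF| = 40.90 ✓; ∠(MF, FZ) = 98.20° ✗; |FZ| = 24.60 ✓.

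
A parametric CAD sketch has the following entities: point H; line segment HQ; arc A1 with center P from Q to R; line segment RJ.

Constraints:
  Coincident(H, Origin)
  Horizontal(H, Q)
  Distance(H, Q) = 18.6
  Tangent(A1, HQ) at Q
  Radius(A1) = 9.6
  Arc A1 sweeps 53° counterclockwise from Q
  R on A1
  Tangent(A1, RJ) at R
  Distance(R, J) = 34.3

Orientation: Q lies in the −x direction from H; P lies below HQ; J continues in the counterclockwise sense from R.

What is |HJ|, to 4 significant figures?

56.35

On A1, Q sits at bearing 90° from P; a 53° counterclockwise sweep puts R at bearing 143°, so R = P + 9.6·(cos 143°, sin 143°) = (-26.27, -3.823). The tangent condition forces PR to be normal to RJ, so RJ runs along (−sin 143°, cos 143°); with |RJ| = 34.3, J = (-46.91, -31.22). Then |HJ| = |J − H| = 56.35.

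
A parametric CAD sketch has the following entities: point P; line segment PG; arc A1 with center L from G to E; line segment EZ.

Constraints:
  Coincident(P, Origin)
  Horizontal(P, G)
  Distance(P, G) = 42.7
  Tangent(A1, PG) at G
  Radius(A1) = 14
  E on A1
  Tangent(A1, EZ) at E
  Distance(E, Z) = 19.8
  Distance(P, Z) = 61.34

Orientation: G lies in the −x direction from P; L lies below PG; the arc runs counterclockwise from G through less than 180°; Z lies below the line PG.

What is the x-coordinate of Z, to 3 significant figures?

-48.5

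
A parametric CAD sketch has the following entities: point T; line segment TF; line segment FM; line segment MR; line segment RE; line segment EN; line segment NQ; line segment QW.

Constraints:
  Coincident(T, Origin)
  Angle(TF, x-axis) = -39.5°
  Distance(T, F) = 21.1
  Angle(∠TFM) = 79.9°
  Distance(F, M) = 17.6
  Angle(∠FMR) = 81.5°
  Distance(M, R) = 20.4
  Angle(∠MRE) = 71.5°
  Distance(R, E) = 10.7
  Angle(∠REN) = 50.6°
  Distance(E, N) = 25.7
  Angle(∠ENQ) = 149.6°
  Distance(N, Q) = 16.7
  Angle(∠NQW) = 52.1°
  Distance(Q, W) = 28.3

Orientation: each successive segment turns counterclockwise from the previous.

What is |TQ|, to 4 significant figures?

43.71

T is at the origin; TF runs at -39.5° with length 21.1, so F = (16.28, -13.42). ∠TFM = 79.9° gives FM at 60.60° from the x-axis; with |FM| = 17.6, M = (24.92, 1.912). ∠FMR = 81.5° gives MR at 159.1° from the x-axis; with |MR| = 20.4, R = (5.863, 9.190). ∠MRE = 71.5° gives RE at -92.40° from the x-axis; with |RE| = 10.7, E = (5.415, -1.501). ∠REN = 50.6° gives EN at 37.00° from the x-axis; with |EN| = 25.7, N = (25.94, 13.97). ∠ENQ = 149.6° gives NQ at 67.40° from the x-axis; with |NQ| = 16.7, Q = (32.36, 29.38). Then |TQ| = |Q − T| = 43.71.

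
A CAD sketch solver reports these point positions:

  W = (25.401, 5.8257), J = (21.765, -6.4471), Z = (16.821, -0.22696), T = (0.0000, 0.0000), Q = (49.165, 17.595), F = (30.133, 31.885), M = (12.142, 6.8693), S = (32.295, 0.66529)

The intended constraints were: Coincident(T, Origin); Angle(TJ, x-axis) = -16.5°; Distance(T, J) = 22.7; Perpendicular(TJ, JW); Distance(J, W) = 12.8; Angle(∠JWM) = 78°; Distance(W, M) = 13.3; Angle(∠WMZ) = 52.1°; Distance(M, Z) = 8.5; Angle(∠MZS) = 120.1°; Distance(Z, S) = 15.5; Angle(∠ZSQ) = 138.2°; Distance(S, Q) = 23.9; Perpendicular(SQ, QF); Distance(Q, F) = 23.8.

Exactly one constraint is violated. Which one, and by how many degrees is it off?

Perpendicular(SQ, QF) — off by 8.00°.

T = (0.00, 0.00) ✓; TJ at -16.50° ✓; |TJ| = 22.70 ✓; ∠(TJ, JW) = 90.00° ✓; |JW| = 12.80 ✓; ∠JWM = 78.00° ✓; |WM| = 13.30 ✓; ∠WMZ = 52.10° ✓; |MZ| = 8.500 ✓; ∠MZS = 120.1° ✓; |ZS| = 15.50 ✓; ∠ZSQ = 138.2° ✓; |SQ| = 23.90 ✓; ∠(SQ, QF) = 98.00° ✗; |QF| = 23.80 ✓.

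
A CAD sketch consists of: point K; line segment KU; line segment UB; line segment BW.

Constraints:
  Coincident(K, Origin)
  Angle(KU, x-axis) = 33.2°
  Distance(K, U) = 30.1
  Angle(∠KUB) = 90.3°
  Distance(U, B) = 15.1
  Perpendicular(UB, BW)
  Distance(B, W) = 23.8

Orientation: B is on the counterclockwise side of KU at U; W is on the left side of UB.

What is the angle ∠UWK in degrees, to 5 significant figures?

80.042°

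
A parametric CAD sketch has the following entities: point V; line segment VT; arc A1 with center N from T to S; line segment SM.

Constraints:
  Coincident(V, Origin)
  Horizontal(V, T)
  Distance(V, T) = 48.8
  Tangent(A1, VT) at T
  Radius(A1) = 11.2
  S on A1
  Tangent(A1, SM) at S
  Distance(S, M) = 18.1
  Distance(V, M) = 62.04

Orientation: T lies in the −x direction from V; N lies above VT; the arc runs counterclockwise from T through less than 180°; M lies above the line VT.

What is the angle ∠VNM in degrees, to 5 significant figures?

114.65°

Checks: |NS| = 11.20 ✓; ∠(NS, SM) = 90.00° ✓; |SM| = 18.10 ✓; |VM| = 62.04 ✓.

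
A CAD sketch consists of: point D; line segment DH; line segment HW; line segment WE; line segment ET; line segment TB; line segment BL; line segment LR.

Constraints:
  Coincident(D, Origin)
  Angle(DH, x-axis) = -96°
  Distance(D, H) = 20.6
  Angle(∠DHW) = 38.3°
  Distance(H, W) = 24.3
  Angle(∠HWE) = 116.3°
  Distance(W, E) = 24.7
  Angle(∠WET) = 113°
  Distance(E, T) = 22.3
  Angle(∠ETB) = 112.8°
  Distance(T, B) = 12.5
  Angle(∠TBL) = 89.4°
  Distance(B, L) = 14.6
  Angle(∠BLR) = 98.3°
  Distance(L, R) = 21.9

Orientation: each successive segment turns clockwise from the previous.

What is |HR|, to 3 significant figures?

43.1

∠TBL = 89.4° gives BL at -166° from the x-axis; with |BL| = 14.6, L = (8.72, 2.29). ∠BLR = 98.3° gives LR at 112° from the x-axis; with |LR| = 21.9, R = (0.482, 22.6). Then |HR| = |R − H| = 43.1.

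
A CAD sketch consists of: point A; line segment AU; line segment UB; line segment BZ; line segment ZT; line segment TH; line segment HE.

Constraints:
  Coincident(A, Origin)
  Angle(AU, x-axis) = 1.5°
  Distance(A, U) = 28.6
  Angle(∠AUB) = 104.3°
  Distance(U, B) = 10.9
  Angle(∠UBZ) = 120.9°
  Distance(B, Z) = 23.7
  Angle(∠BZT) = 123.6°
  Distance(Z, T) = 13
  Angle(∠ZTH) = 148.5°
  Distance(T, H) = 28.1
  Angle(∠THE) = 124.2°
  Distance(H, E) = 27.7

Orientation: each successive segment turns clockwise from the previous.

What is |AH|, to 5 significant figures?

19.684

A is at the origin; AU runs at 1.5° with length 28.6, so U = (28.590, 0.74866). ∠AUB = 104.3° gives UB at -74.200° from the x-axis; with |UB| = 10.9, B = (31.558, -9.7395). ∠UBZ = 120.9° gives BZ at -133.30° from the x-axis; with |BZ| = 23.7, Z = (15.304, -26.988). ∠BZT = 123.6° gives ZT at 170.30° from the x-axis; with |ZT| = 13.0, T = (2.4900, -24.797). ∠ZTH = 148.5° gives TH at 138.80° from the x-axis; with |TH| = 28.1, H = (-18.653, -6.2882). Then |AH| = |H − A| = 19.684.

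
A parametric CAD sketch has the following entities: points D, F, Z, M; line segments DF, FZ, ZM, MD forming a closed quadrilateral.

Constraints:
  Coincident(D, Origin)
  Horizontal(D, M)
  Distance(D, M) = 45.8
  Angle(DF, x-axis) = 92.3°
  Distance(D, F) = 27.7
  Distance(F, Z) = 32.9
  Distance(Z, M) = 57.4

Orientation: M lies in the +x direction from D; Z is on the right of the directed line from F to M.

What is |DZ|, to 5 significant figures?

12.024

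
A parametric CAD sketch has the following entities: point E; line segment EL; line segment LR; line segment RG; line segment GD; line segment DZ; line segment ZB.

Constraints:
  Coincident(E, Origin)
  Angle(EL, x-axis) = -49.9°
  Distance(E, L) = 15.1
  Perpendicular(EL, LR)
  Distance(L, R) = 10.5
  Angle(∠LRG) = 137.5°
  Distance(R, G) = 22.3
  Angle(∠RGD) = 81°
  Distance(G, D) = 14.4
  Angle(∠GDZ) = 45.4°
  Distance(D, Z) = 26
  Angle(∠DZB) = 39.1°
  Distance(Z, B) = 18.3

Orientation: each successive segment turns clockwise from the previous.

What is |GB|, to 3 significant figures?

2.12

∠GDZ = 45.4° gives DZ at -56.0° from the x-axis; with |DZ| = 26.0, Z = (-3.20, -24.8). ∠DZB = 39.1° gives ZB at 163° from the x-axis; with |ZB| = 18.3, B = (-20.7, -19.5). Then |GB| = |B − G| = 2.12.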